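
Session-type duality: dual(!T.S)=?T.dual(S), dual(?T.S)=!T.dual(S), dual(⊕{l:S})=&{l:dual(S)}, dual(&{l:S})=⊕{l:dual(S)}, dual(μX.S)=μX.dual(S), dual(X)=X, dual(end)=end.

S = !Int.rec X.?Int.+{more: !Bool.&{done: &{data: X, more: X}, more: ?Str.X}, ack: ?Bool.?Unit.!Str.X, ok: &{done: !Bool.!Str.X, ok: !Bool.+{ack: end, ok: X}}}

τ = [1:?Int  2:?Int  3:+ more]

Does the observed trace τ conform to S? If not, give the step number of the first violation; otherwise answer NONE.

step 1: got ?Int, protocol expects !Int  ✗

1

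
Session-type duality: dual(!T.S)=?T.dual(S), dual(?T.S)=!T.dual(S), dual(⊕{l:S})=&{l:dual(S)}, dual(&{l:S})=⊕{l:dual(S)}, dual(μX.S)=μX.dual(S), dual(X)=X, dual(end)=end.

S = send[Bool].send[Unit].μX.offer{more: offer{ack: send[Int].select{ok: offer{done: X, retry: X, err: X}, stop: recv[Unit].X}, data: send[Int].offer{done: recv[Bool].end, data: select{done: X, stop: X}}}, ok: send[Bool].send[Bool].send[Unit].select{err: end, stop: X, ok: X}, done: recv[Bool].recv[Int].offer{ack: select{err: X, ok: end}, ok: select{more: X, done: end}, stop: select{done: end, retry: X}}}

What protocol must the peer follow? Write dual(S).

send[Bool] ↦ recv[Bool]
  send[Unit] ↦ recv[Unit]
    μX ↦ μX  (μ self-dual)
      offer{more,ok,done} ↦ select{more,ok,done}  (external→internal)
        case more:
          offer{ack,data} ↦ select{ack,data}  (external→internal)
            case ack:
              send[Int] ↦ recv[Int]
                select{ok,stop} ↦ offer{ok,stop}  (internal→external)
                  case ok:
                    offer{done,retry,err} ↦ select{done,retry,err}  (external→internal)
                      case done:
                        X ↦ X
                      case retry:
                        X ↦ X
                      case err:
                        X ↦ X
                  case stop:
                    recv[Unit] ↦ send[Unit]
                      X ↦ X
            case data:
              send[Int] ↦ recv[Int]
                offer{done,data} ↦ select{done,data}  (external→internal)
                  case done:
                    recv[Bool] ↦ send[Bool]
                      end ↦ end
                  case data:
                    select{done,stop} ↦ offer{done,stop}  (internal→external)
                      case done:
                        X ↦ X
                      case stop:
                        X ↦ X
        case ok:
          send[Bool] ↦ recv[Bool]
            send[Bool] ↦ recv[Bool]
              send[Unit] ↦ recv[Unit]
                select{err,stop,ok} ↦ offer{err,stop,ok}  (internal→external)
                  case err:
                    end ↦ end
                  case stop:
                    X ↦ X
                  case ok:
                    X ↦ X
        case done:
          recv[Bool] ↦ send[Bool]
            recv[Int] ↦ send[Int]
              offer{ack,ok,stop} ↦ select{ack,ok,stop}  (external→internal)
                case ack:
                  select{err,ok} ↦ offer{err,ok}  (internal→external)
                    case err:
                      X ↦ X
                    case ok:
                      end ↦ end
                case ok:
                  select{more,done} ↦ offer{more,done}  (internal→external)
                    case more:
                      X ↦ X
                    case done:
                      end ↦ end
                case stop:
                  select{done,retry} ↦ offer{done,retry}  (internal→external)
                    case done:
                      end ↦ end
                    case retry:
                      X ↦ X

recv[Bool].recv[Unit].μX.select{more: select{ack: recv[Int].offer{ok: select{done: X, retry: X, err: X}, stop: send[Unit].X}, data: recv[Int].select{done: send[Bool].end, data: offer{done: X, stop: X}}}, ok: recv[Bool].recv[Bool].recv[Unit].offer{err: end, stop: X, ok: X}, done: send[Bool].send[Int].select{ack: offer{err: X, ok: end}, ok: offer{more: X, done: end}, stop: offer{done: end, retry: X}}}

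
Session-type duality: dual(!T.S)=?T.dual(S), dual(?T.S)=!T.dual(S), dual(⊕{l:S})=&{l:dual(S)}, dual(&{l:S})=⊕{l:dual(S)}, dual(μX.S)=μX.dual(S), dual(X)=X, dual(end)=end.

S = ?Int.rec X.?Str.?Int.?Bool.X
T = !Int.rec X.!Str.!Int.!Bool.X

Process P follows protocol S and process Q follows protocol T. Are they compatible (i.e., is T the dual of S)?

?Int ‖ !Int  ok
  rec X ‖ rec X  ok (μ self-dual)
    ?Str ‖ !Str  ok
      ?Int ‖ !Int  ok
        ?Bool ‖ !Bool  ok
          X ‖ X  ok

YES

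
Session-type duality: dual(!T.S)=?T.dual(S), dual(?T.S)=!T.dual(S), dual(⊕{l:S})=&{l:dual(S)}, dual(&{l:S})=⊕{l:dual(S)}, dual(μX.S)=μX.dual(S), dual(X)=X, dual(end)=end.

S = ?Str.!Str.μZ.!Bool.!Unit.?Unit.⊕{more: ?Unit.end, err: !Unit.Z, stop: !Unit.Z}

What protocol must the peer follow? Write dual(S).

!Str.?Str.μZ.?Bool.?Unit.!Unit.&{more: !Unit.end, err: ?Unit.Z, stop: ?Unit.Z}

?Str ↦ !Str
  !Str ↦ ?Str
    μZ ↦ μZ  (binder kept)
      !Bool ↦ ?Bool
        !Unit ↦ ?Unit
          ?Unit ↦ !Unit
            ⊕{more,err,stop} ↦ &{more,err,stop}  (⊕→&)
              case more:
                ?Unit ↦ !Unit
                  end self-dual
              case err:
                !Unit ↦ ?Unit
                  Z self-dual
              case stop:
                !Unit ↦ ?Unit
                  Z self-dual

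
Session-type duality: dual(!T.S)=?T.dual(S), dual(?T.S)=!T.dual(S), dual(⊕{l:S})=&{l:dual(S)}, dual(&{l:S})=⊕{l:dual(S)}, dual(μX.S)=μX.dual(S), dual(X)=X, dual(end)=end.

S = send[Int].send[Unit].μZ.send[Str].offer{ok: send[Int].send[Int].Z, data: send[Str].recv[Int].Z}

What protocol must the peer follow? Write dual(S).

recv[Int].recv[Unit].μZ.recv[Str].select{ok: recv[Int].recv[Int].Z, data: recv[Str].send[Int].Z}

send[Int] ↦ recv[Int]
  send[Unit] ↦ recv[Unit]
    μZ ↦ μZ  (binder kept)
      send[Str] ↦ recv[Str]
        offer{ok,data} ↦ select{ok,data}  (&→⊕)
          • ok:
            send[Int] ↦ recv[Int]
              send[Int] ↦ recv[Int]
                Z ↦ Z
          • data:
            send[Str] ↦ recv[Str]
              recv[Int] ↦ send[Int]
                Z ↦ Z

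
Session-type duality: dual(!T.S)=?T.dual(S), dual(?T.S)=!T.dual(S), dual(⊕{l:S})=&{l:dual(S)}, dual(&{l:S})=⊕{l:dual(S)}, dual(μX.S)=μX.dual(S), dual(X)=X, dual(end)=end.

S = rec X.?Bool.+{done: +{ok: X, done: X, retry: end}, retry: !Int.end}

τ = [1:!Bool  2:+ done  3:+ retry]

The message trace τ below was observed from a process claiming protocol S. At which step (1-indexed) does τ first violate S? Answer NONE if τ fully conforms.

1

step 1: got !Bool, protocol expects ?Bool  ✗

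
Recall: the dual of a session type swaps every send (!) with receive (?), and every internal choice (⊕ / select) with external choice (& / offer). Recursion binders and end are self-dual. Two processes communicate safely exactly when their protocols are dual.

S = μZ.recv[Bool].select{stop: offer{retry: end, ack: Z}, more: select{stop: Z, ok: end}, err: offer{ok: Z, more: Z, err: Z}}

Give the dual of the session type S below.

μZ ↦ μZ  (rec unchanged)
  recv[Bool] ↦ send[Bool]
    select{stop,more,err} ↦ offer{stop,more,err}  (select→offer)
      [stop]
        offer{retry,ack} ↦ select{retry,ack}  (external→internal)
          [retry]
            end self-dual
          [ack]
            Z self-dual
      [more]
        select{stop,ok} ↦ offer{stop,ok}  (select→offer)
          [stop]
            Z self-dual
          [ok]
            end self-dual
      [err]
        offer{ok,more,err} ↦ select{ok,more,err}  (external→internal)
          [ok]
            Z self-dual
          [more]
            Z self-dual
          [err]
            Z self-dual

μZ.send[Bool].offer{stop: select{retry: end, ack: Z}, more: offer{stop: Z, ok: end}, err: select{ok: Z, more: Z, err: Z}}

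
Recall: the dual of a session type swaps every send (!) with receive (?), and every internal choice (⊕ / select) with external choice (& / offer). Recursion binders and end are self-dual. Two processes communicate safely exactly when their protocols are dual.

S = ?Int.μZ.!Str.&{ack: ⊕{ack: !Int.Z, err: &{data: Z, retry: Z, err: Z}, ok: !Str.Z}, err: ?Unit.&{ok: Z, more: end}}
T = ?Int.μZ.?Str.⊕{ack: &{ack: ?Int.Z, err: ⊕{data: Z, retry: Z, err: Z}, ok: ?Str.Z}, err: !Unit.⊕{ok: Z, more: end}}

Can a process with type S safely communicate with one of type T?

NO

?Int ‖ ?Int  ✗ same direction on both sides — not dual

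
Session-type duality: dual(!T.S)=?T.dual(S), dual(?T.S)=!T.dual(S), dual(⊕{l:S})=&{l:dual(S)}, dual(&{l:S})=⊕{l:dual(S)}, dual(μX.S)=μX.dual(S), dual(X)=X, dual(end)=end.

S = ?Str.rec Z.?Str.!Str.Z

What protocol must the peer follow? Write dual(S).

!Str.rec Z.!Str.?Str.Z

?Str = !Str
  rec Z = rec Z  (μ self-dual)
    ?Str = !Str
      !Str = ?Str
        Z ↦ Z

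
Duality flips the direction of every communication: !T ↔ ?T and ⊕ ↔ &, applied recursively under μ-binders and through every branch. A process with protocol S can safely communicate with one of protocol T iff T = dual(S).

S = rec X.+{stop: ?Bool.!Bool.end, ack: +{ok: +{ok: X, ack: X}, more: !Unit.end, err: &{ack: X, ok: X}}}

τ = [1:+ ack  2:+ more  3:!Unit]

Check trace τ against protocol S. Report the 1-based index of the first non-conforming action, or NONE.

@1 + ack  ok  now at +{ok: +{ok: rec X.…, ack: rec X.…}, more: !Unit.end, err: &{ack: rec X.…, ok: rec X.…}}
@2 + more  ok  now at !Unit.end
@3 !Unit  ok  now at end
all 3 steps conform

NONE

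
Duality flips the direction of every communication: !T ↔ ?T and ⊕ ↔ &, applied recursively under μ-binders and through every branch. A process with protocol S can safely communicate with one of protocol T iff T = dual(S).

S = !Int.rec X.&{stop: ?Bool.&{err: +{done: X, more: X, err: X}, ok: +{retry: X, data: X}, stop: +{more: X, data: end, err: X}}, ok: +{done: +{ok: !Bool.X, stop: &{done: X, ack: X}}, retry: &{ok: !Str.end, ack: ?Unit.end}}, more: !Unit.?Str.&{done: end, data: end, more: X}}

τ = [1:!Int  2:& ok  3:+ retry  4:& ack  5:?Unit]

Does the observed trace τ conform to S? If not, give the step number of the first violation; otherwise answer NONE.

step 1: !Int  match  now at rec X.…
step 2: & ok  match  now at +{done: +{ok: !Bool.rec X.…, stop: &{done: rec X.…, ack: rec X.…}}, retry: &{ok: !Str.end, ack: ?Unit.end}}
step 3: + retry  match  now at &{ok: !Str.end, ack: ?Unit.end}
step 4: & ack  match  now at ?Unit.end
step 5: ?Unit  match  now at end
trace exhausted — no violation

NONE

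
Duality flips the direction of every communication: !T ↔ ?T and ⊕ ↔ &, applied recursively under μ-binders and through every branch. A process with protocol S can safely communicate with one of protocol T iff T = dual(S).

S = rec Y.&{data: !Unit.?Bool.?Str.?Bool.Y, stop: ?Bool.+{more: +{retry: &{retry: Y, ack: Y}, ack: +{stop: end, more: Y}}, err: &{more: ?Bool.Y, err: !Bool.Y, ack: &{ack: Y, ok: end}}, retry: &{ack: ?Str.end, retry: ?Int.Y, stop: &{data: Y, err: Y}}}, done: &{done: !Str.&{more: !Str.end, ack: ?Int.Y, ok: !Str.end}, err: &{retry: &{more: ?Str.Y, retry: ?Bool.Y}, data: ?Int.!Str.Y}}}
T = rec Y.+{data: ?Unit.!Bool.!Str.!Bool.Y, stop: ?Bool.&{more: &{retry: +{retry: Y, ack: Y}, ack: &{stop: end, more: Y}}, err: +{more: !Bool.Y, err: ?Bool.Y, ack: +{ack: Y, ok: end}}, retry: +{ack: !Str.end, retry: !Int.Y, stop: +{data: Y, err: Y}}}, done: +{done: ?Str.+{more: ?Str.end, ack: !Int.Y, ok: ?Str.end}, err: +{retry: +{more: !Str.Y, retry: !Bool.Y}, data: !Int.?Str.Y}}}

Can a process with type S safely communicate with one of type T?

rec Y | rec Y  ✓ (μ self-dual)
  &{data,stop,done} | +{data,stop,done}  ✓ same labels
    case data:
      !Unit | ?Unit  ✓
        ?Bool | !Bool  ✓
          ?Str | !Str  ✓
            ?Bool | !Bool  ✓
              Y | Y  ✓
    case stop:
      ?Bool | ?Bool  ✗ same direction on both sides — not dual

NO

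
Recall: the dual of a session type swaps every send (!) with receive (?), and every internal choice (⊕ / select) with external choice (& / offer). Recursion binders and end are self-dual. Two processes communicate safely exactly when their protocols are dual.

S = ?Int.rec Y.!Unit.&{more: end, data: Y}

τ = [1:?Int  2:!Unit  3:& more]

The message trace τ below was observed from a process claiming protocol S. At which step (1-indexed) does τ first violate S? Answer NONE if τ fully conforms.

@1 ?Int  ✓  cont: rec Y.…
@2 !Unit  ✓  cont: &{more: end, data: rec Y.…}
@3 & more  ✓  cont: end
trace exhausted — no violation

NONE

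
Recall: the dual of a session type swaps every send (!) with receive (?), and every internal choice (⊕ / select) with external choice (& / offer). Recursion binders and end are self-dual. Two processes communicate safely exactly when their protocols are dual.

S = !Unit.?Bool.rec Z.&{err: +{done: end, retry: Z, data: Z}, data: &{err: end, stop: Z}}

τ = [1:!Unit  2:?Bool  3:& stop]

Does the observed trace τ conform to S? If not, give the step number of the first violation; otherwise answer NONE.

[1] !Unit  ok  state: ?Bool.rec Z.…
[2] ?Bool  ok  state: rec Z.…
[3] got & stop, protocol expects & err or & data  ✗

3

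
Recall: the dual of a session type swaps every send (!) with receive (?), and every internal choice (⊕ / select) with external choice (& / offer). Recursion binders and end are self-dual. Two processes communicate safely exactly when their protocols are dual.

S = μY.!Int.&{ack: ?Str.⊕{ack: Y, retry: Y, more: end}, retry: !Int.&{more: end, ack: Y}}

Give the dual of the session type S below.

μY.?Int.⊕{ack: !Str.&{ack: Y, retry: Y, more: end}, retry: ?Int.⊕{more: end, ack: Y}}

μY ↦ μY  (μ self-dual)
  !Int ↦ ?Int
    &{ack,retry} ↦ ⊕{ack,retry}  (external→internal)
      [ack]
        ?Str ↦ !Str
          ⊕{ack,retry,more} ↦ &{ack,retry,more}  (⊕→&)
            [ack]
              dual(Y) = Y
            [retry]
              dual(Y) = Y
            [more]
              dual(end) = end
      [retry]
        !Int ↦ ?Int
          &{more,ack} ↦ ⊕{more,ack}  (external→internal)
            [more]
              dual(end) = end
            [ack]
              dual(Y) = Y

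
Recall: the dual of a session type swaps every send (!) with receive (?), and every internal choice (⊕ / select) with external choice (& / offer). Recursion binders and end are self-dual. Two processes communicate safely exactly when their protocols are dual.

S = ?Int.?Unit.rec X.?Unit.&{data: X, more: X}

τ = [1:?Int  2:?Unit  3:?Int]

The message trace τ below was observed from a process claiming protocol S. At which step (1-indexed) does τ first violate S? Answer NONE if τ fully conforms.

3

[1] ?Int  ✓  state: ?Unit.rec X.…
[2] ?Unit  ✓  state: rec X.…
[3] got ?Int, protocol expects ?Unit  ✗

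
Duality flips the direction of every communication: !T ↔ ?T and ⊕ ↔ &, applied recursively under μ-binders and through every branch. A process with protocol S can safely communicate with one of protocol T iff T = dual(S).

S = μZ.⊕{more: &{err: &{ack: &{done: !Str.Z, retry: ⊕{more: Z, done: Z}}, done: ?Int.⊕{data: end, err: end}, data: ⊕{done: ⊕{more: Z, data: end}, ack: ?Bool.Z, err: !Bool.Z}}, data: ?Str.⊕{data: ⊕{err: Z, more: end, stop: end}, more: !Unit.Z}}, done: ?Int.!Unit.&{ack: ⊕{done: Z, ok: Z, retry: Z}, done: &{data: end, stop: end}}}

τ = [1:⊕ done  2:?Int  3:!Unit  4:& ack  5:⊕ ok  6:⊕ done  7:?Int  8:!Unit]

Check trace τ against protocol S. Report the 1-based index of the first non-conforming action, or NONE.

step 1: ⊕ done  match  state: ?Int.!Unit.&{ack: ⊕{done: μZ.…, ok: μZ.…, retry: μZ.…}, done: &{data: end, stop: end}}
step 2: ?Int  match  state: !Unit.&{ack: ⊕{done: μZ.…, ok: μZ.…, retry: μZ.…}, done: &{data: end, stop: end}}
step 3: !Unit  match  state: &{ack: ⊕{done: μZ.…, ok: μZ.…, retry: μZ.…}, done: &{data: end, stop: end}}
step 4: & ack  match  state: ⊕{done: μZ.…, ok: μZ.…, retry: μZ.…}
step 5: ⊕ ok  match  state: μZ.…
step 6: ⊕ done  match  state: ?Int.!Unit.&{ack: ⊕{done: μZ.…, ok: μZ.…, retry: μZ.…}, done: &{data: end, stop: end}}
step 7: ?Int  match  state: !Unit.&{ack: ⊕{done: μZ.…, ok: μZ.…, retry: μZ.…}, done: &{data: end, stop: end}}
step 8: !Unit  match  state: &{ack: ⊕{done: μZ.…, ok: μZ.…, retry: μZ.…}, done: &{data: end, stop: end}}
τ conforms to S (length 8)

NONE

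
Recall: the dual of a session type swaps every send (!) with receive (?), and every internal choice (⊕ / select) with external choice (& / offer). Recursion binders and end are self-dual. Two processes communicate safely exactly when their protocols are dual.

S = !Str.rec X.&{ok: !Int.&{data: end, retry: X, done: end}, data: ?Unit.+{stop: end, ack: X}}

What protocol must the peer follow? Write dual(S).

?Str.rec X.+{ok: ?Int.+{data: end, retry: X, done: end}, data: !Unit.&{stop: end, ack: X}}

!Str → ?Str
  rec X → rec X  (rec unchanged)
    &{ok,data} → +{ok,data}  (&→⊕)
      case ok:
        !Int → ?Int
          &{data,retry,done} → +{data,retry,done}  (&→⊕)
            case data:
              dual(end) = end
            case retry:
              dual(X) = X
            case done:
              dual(end) = end
      case data:
        ?Unit → !Unit
          +{stop,ack} → &{stop,ack}  (select→offer)
            case stop:
              dual(end) = end
            case ack:
              dual(X) = X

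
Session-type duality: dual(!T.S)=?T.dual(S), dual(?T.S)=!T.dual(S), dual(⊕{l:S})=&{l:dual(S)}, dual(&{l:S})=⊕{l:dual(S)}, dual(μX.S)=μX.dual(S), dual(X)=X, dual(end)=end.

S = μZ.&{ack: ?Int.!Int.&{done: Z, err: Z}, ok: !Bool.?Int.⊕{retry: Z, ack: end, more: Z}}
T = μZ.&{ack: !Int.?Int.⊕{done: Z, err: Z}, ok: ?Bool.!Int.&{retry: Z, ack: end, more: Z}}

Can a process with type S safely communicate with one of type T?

μZ ‖ μZ  match (rec unchanged)
  &{ack,ok} ‖ &{ack,ok}  ✗ choice polarity not flipped — not dual

NO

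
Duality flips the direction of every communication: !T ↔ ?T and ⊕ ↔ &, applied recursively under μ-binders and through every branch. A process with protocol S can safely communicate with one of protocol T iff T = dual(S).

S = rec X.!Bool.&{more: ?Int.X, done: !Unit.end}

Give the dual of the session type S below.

rec X = rec X  (binder kept)
  !Bool = ?Bool
    &{more,done} = +{more,done}  (offer→select)
      case more:
        ?Int = !Int
          dual(X) = X
      case done:
        !Unit = ?Unit
          dual(end) = end

rec X.?Bool.+{more: !Int.X, done: ?Unit.end}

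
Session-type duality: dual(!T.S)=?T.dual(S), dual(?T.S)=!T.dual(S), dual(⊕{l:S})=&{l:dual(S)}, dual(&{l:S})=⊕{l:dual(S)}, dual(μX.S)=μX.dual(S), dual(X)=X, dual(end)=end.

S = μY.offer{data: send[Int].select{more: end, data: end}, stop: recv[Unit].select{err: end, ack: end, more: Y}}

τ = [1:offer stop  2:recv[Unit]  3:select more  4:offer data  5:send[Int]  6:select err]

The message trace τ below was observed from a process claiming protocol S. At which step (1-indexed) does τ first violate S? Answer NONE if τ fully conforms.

6

[1] offer stop  match  now at recv[Unit].select{err: end, ack: end, more: μY.…}
[2] recv[Unit]  match  now at select{err: end, ack: end, more: μY.…}
[3] select more  match  now at μY.…
[4] offer data  match  now at send[Int].select{more: end, data: end}
[5] send[Int]  match  now at select{more: end, data: end}
[6] got select err, protocol expects select more or select data  ✗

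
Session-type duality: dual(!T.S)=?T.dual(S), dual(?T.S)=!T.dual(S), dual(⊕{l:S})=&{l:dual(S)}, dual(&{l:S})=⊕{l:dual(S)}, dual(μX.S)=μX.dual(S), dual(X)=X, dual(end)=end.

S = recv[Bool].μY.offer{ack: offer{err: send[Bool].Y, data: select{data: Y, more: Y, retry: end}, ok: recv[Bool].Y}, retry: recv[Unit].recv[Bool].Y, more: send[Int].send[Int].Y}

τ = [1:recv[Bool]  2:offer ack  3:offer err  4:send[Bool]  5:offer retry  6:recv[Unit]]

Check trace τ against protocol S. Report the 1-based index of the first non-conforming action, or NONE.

NONE

[1] recv[Bool]  ✓  cont: μY.…
[2] offer ack  ✓  cont: offer{err: send[Bool].μY.…, data: select{data: μY.…, more: μY.…, retry: end}, ok: recv[Bool].μY.…}
[3] offer err  ✓  cont: send[Bool].μY.…
[4] send[Bool]  ✓  cont: μY.…
[5] offer retry  ✓  cont: recv[Unit].recv[Bool].μY.…
[6] recv[Unit]  ✓  cont: recv[Bool].μY.…
trace exhausted — no violation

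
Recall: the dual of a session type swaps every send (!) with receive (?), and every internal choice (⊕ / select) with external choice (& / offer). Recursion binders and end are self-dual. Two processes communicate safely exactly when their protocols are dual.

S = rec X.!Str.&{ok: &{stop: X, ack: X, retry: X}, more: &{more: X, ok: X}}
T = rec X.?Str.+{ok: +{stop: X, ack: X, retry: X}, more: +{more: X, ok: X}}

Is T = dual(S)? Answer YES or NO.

rec X ‖ rec X  match (μ self-dual)
  !Str ‖ ?Str  match
    &{ok,more} ‖ +{ok,more}  match labels match
      • ok:
        &{stop,ack,retry} ‖ +{stop,ack,retry}  match labels match
          • stop:
            X ‖ X  match
          • ack:
            X ‖ X  match
          • retry:
            X ‖ X  match
      • more:
        &{more,ok} ‖ +{more,ok}  match labels match
          • more:
            X ‖ X  match
          • ok:
            X ‖ X  match

YES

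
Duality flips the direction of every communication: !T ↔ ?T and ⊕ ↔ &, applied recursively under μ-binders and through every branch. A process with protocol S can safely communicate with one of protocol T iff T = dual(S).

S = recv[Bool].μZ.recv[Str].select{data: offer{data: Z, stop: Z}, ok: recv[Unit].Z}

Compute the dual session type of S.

recv[Bool] ↦ send[Bool]
  μZ ↦ μZ  (μ self-dual)
    recv[Str] ↦ send[Str]
      select{data,ok} ↦ offer{data,ok}  (⊕→&)
        • data:
          offer{data,stop} ↦ select{data,stop}  (external→internal)
            • data:
              dual(Z) = Z
            • stop:
              dual(Z) = Z
        • ok:
          recv[Unit] ↦ send[Unit]
            dual(Z) = Z

send[Bool].μZ.send[Str].offer{data: select{data: Z, stop: Z}, ok: send[Unit].Z}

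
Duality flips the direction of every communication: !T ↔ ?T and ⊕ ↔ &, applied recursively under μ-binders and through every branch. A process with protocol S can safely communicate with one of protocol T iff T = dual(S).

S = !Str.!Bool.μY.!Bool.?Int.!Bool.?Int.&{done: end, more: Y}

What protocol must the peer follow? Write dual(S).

?Str.?Bool.μY.?Bool.!Int.?Bool.!Int.⊕{done: end, more: Y}

!Str ↦ ?Str
  !Bool ↦ ?Bool
    μY ↦ μY  (μ self-dual)
      !Bool ↦ ?Bool
        ?Int ↦ !Int
          !Bool ↦ ?Bool
            ?Int ↦ !Int
              &{done,more} ↦ ⊕{done,more}  (external→internal)
                case done:
                  end ↦ end
                case more:
                  Y ↦ Y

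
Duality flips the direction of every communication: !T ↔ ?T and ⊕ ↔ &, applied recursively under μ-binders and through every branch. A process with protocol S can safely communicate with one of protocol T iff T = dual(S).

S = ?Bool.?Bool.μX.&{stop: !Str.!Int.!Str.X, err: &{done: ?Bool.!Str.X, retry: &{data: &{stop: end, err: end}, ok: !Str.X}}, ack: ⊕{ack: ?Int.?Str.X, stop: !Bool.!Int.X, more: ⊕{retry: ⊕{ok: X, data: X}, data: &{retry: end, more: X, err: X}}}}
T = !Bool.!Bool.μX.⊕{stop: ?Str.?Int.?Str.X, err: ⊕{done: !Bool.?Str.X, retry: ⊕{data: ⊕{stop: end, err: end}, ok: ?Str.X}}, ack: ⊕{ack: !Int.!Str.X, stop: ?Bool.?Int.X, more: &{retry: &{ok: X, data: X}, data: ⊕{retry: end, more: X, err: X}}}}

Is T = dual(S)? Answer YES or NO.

NO

?Bool | !Bool  ok
  ?Bool | !Bool  ok
    μX | μX  ok (μ self-dual)
      &{stop,err,ack} | ⊕{stop,err,ack}  ok labels match
        case stop:
          !Str | ?Str  ok
            !Int | ?Int  ok
              !Str | ?Str  ok
                X | X  ok
        case err:
          &{done,retry} | ⊕{done,retry}  ok labels match
            case done:
              ?Bool | !Bool  ok
                !Str | ?Str  ok
                  X | X  ok
            case retry:
              &{data,ok} | ⊕{data,ok}  ok labels match
                case data:
                  &{stop,err} | ⊕{stop,err}  ok labels match
                    case stop:
                      end | end  ok
                    case err:
                      end | end  ok
                case ok:
                  !Str | ?Str  ok
                    X | X  ok
        case ack:
          ⊕{ack,stop,more} | ⊕{ack,stop,more}  ✗ choice polarity not flipped — not dual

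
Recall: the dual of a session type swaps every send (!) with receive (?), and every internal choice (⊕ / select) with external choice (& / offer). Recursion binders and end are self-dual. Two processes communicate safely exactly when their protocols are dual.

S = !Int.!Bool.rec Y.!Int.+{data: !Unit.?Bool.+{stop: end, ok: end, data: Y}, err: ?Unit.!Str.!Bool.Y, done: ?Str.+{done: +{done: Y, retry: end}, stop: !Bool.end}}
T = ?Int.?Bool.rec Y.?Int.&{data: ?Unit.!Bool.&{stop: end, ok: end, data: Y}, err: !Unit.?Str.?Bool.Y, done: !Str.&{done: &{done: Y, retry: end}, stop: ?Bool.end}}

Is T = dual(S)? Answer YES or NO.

!Int | ?Int  ok
  !Bool | ?Bool  ok
    rec Y | rec Y  ok (rec unchanged)
      !Int | ?Int  ok
        +{data,err,done} | &{data,err,done}  ok labels match
          • data:
            !Unit | ?Unit  ok
              ?Bool | !Bool  ok
                +{stop,ok,data} | &{stop,ok,data}  ok labels match
                  • stop:
                    end | end  ok
                  • ok:
                    end | end  ok
                  • data:
                    Y | Y  ok
          • err:
            ?Unit | !Unit  ok
              !Str | ?Str  ok
                !Bool | ?Bool  ok
                  Y | Y  ok
          • done:
            ?Str | !Str  ok
              +{done,stop} | &{done,stop}  ok labels match
                • done:
                  +{done,retry} | &{done,retry}  ok labels match
                    • done:
                      Y | Y  ok
                    • retry:
                      end | end  ok
                • stop:
                  !Bool | ?Bool  ok
                    end | end  ok

YES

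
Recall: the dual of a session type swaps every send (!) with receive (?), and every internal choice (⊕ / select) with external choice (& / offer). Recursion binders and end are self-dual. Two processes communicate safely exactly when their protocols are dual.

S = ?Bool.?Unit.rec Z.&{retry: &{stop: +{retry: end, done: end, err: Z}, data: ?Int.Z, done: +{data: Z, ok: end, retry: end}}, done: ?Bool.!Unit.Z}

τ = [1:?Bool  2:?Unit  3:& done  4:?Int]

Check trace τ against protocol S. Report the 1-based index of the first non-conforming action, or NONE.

[1] ?Bool  match  cont: ?Unit.rec Z.…
[2] ?Unit  match  cont: rec Z.…
[3] & done  match  cont: ?Bool.!Unit.rec Z.…
[4] got ?Int, protocol expects ?Bool  ✗

4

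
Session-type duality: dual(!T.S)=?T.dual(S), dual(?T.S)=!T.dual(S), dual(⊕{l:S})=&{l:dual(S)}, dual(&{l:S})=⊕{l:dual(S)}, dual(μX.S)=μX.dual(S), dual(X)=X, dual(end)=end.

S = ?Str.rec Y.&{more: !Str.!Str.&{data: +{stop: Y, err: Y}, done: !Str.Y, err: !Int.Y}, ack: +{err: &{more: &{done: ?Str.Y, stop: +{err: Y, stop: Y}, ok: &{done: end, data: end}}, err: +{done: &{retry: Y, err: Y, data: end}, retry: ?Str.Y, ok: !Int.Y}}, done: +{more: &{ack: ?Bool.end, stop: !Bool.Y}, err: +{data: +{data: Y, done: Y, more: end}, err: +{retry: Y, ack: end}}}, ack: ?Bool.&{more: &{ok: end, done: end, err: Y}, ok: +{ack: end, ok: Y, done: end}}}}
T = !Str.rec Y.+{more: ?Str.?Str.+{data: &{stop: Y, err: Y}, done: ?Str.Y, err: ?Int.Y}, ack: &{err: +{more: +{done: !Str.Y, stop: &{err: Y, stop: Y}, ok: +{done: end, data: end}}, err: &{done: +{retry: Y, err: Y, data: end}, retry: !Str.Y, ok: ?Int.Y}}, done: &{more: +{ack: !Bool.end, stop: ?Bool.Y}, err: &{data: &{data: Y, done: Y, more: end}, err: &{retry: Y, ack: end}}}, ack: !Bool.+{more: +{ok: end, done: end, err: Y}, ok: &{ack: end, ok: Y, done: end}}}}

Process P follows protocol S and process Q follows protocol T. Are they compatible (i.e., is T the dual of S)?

?Str ‖ !Str  match
  rec Y ‖ rec Y  match (binder kept)
    &{more,ack} ‖ +{more,ack}  match same labels
      [more]
        !Str ‖ ?Str  match
          !Str ‖ ?Str  match
            &{data,done,err} ‖ +{data,done,err}  match same labels
              [data]
                +{stop,err} ‖ &{stop,err}  match same labels
                  [stop]
                    Y ‖ Y  match
                  [err]
                    Y ‖ Y  match
              [done]
                !Str ‖ ?Str  match
                  Y ‖ Y  match
              [err]
                !Int ‖ ?Int  match
                  Y ‖ Y  match
      [ack]
        +{err,done,ack} ‖ &{err,done,ack}  match same labels
          [err]
            &{more,err} ‖ +{more,err}  match same labels
              [more]
                &{done,stop,ok} ‖ +{done,stop,ok}  match same labels
                  [done]
                    ?Str ‖ !Str  match
                      Y ‖ Y  match
                  [stop]
                    +{err,stop} ‖ &{err,stop}  match same labels
                      [err]
                        Y ‖ Y  match
                      [stop]
                        Y ‖ Y  match
                  [ok]
                    &{done,data} ‖ +{done,data}  match same labels
                      [done]
                        end ‖ end  match
                      [data]
                        end ‖ end  match
              [err]
                +{done,retry,ok} ‖ &{done,retry,ok}  match same labels
                  [done]
                    &{retry,err,data} ‖ +{retry,err,data}  match same labels
                      [retry]
                        Y ‖ Y  match
                      [err]
                        Y ‖ Y  match
                      [data]
                        end ‖ end  match
                  [retry]
                    ?Str ‖ !Str  match
                      Y ‖ Y  match
                  [ok]
                    !Int ‖ ?Int  match
                      Y ‖ Y  match
          [done]
            +{more,err} ‖ &{more,err}  match same labels
              [more]
                &{ack,stop} ‖ +{ack,stop}  match same labels
                  [ack]
                    ?Bool ‖ !Bool  match
                      end ‖ end  match
                  [stop]
                    !Bool ‖ ?Bool  match
                      Y ‖ Y  match
              [err]
                +{data,err} ‖ &{data,err}  match same labels
                  [data]
                    +{data,done,more} ‖ &{data,done,more}  match same labels
                      [data]
                        Y ‖ Y  match
                      [done]
                        Y ‖ Y  match
                      [more]
                        end ‖ end  match
                  [err]
                    +{retry,ack} ‖ &{retry,ack}  match same labels
                      [retry]
                        Y ‖ Y  match
                      [ack]
                        end ‖ end  match
          [ack]
            ?Bool ‖ !Bool  match
              &{more,ok} ‖ +{more,ok}  match same labels
                [more]
                  &{ok,done,err} ‖ +{ok,done,err}  match same labels
                    [ok]
                      end ‖ end  match
                    [done]
                      end ‖ end  match
                    [err]
                      Y ‖ Y  match
                [ok]
                  +{ack,ok,done} ‖ &{ack,ok,done}  match same labels
                    [ack]
                      end ‖ end  match
                    [ok]
                      Y ‖ Y  match
                    [done]
                      end ‖ end  match

YES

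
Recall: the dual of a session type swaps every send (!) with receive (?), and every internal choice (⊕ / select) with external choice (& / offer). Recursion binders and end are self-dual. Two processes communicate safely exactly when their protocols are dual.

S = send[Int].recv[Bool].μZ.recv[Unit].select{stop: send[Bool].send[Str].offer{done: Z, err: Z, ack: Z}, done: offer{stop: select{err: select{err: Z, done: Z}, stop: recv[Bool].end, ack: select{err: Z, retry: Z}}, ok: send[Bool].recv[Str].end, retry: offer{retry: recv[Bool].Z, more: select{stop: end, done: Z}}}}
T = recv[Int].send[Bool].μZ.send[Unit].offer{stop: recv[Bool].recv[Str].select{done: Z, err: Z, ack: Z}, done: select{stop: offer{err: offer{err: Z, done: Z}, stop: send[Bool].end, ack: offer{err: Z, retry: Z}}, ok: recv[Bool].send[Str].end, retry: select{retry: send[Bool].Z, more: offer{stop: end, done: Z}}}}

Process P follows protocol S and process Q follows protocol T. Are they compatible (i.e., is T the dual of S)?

YES

send[Int] vs recv[Int]  ✓
  recv[Bool] vs send[Bool]  ✓
    μZ vs μZ  ✓ (μ self-dual)
      recv[Unit] vs send[Unit]  ✓
        select{stop,done} vs offer{stop,done}  ✓ labels match
          • stop:
            send[Bool] vs recv[Bool]  ✓
              send[Str] vs recv[Str]  ✓
                offer{done,err,ack} vs select{done,err,ack}  ✓ labels match
                  • done:
                    Z vs Z  ✓
                  • err:
                    Z vs Z  ✓
                  • ack:
                    Z vs Z  ✓
          • done:
            offer{stop,ok,retry} vs select{stop,ok,retry}  ✓ labels match
              • stop:
                select{err,stop,ack} vs offer{err,stop,ack}  ✓ labels match
                  • err:
                    select{err,done} vs offer{err,done}  ✓ labels match
                      • err:
                        Z vs Z  ✓
                      • done:
                        Z vs Z  ✓
                  • stop:
                    recv[Bool] vs send[Bool]  ✓
                      end vs end  ✓
                  • ack:
                    select{err,retry} vs offer{err,retry}  ✓ labels match
                      • err:
                        Z vs Z  ✓
                      • retry:
                        Z vs Z  ✓
              • ok:
                send[Bool] vs recv[Bool]  ✓
                  recv[Str] vs send[Str]  ✓
                    end vs end  ✓
              • retry:
                offer{retry,more} vs select{retry,more}  ✓ labels match
                  • retry:
                    recv[Bool] vs send[Bool]  ✓
                      Z vs Z  ✓
                  • more:
                    select{stop,done} vs offer{stop,done}  ✓ labels match
                      • stop:
                        end vs end  ✓
                      • done:
                        Z vs Z  ✓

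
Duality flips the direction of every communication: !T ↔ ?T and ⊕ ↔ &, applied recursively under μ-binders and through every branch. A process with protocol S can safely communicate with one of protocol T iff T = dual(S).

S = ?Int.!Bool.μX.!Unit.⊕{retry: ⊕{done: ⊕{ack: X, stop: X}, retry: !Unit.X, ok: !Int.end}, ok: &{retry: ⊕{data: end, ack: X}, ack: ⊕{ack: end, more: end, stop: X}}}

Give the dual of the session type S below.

!Int.?Bool.μX.?Unit.&{retry: &{done: &{ack: X, stop: X}, retry: ?Unit.X, ok: ?Int.end}, ok: ⊕{retry: &{data: end, ack: X}, ack: &{ack: end, more: end, stop: X}}}

?Int = !Int
  !Bool = ?Bool
    μX = μX  (binder kept)
      !Unit = ?Unit
        ⊕{retry,ok} = &{retry,ok}  (internal→external)
          case retry:
            ⊕{done,retry,ok} = &{done,retry,ok}  (internal→external)
              case done:
                ⊕{ack,stop} = &{ack,stop}  (internal→external)
                  case ack:
                    dual(X) = X
                  case stop:
                    dual(X) = X
              case retry:
                !Unit = ?Unit
                  dual(X) = X
              case ok:
                !Int = ?Int
                  dual(end) = end
          case ok:
            &{retry,ack} = ⊕{retry,ack}  (offer→select)
              case retry:
                ⊕{data,ack} = &{data,ack}  (internal→external)
                  case data:
                    dual(end) = end
                  case ack:
                    dual(X) = X
              case ack:
                ⊕{ack,more,stop} = &{ack,more,stop}  (internal→external)
                  case ack:
                    dual(end) = end
                  case more:
                    dual(end) = end
                  case stop:
                    dual(X) = X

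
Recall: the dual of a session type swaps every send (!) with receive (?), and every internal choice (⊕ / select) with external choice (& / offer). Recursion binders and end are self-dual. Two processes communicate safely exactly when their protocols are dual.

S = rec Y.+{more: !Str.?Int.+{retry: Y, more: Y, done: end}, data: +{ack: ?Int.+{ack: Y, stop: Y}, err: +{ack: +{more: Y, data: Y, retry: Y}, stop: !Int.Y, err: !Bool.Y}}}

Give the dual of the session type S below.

rec Y.&{more: ?Str.!Int.&{retry: Y, more: Y, done: end}, data: &{ack: !Int.&{ack: Y, stop: Y}, err: &{ack: &{more: Y, data: Y, retry: Y}, stop: ?Int.Y, err: ?Bool.Y}}}

rec Y → rec Y  (μ self-dual)
  +{more,data} → &{more,data}  (internal→external)
    • more:
      !Str → ?Str
        ?Int → !Int
          +{retry,more,done} → &{retry,more,done}  (internal→external)
            • retry:
              Y self-dual
            • more:
              Y self-dual
            • done:
              end self-dual
    • data:
      +{ack,err} → &{ack,err}  (internal→external)
        • ack:
          ?Int → !Int
            +{ack,stop} → &{ack,stop}  (internal→external)
              • ack:
                Y self-dual
              • stop:
                Y self-dual
        • err:
          +{ack,stop,err} → &{ack,stop,err}  (internal→external)
            • ack:
              +{more,data,retry} → &{more,data,retry}  (internal→external)
                • more:
                  Y self-dual
                • data:
                  Y self-dual
                • retry:
                  Y self-dual
            • stop:
              !Int → ?Int
                Y self-dual
            • err:
              !Bool → ?Bool
                Y self-dual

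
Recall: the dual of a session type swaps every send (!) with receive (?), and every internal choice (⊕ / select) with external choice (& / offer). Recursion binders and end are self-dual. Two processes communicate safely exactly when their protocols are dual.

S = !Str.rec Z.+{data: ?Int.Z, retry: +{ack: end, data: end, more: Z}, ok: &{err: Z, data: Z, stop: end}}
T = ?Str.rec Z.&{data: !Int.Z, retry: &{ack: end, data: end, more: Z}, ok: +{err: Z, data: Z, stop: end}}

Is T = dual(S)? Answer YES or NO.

YES

!Str | ?Str  match
  rec Z | rec Z  match (rec unchanged)
    +{data,retry,ok} | &{data,retry,ok}  match labels match
      • data:
        ?Int | !Int  match
          Z | Z  match
      • retry:
        +{ack,data,more} | &{ack,data,more}  match labels match
          • ack:
            end | end  match
          • data:
            end | end  match
          • more:
            Z | Z  match
      • ok:
        &{err,data,stop} | +{err,data,stop}  match labels match
          • err:
            Z | Z  match
          • data:
            Z | Z  match
          • stop:
            end | end  match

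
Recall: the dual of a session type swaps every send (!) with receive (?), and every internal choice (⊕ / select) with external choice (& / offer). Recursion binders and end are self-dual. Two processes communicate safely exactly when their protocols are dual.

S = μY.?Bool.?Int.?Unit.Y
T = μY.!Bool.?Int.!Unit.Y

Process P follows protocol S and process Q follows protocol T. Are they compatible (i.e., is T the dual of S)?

μY vs μY  ok (binder kept)
  ?Bool vs !Bool  ok
    ?Int vs ?Int  ✗ same direction on both sides — not dual

NO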